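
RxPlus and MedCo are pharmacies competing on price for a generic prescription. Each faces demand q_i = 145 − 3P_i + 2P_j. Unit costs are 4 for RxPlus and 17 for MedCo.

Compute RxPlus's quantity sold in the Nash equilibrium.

RxPlus's profit: π = (P_{RxPlus} − 4)(145 − 3P_{RxPlus} + 2P_{MedCo}).
∂π/∂P_{RxPlus} = 157 − 6P_{RxPlus} + 2P_{MedCo} = 0 ⇒ P_{RxPlus} = 157/6 + (1/3)P_{MedCo}.
Similarly P_{MedCo} = 98/3 + (1/3)P_{RxPlus}.
Solving the two reaction functions simultaneously: (1 − (1/3)(1/3))P_{RxPlus} = 157/6 + (1/3)·(98/3), so (8/9)P_{RxPlus} = 667/18 and P_{RxPlus} = 41.6875.
Then P_{MedCo} = 98/3 + (1/3)·41.6875 = 46.5625.
q_{RxPlus} = 145 − 3·41.6875 + 2·46.5625 = 113.0625.

113.0625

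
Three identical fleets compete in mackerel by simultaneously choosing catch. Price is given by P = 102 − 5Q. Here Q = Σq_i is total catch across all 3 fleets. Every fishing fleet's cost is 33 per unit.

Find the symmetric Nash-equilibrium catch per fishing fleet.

3.45

A representative fishing fleet's profit is π_i = q_i(102 − 5Q) − 33q_i, with Q = q_i + Σ_{j≠i} q_j.
First-order condition: 69 − 10q_i − 5Σ_{j≠i} q_j = 0.
Imposing symmetry (q_j = q for all j) turns Σ_{j≠i} q_j into 2q, so 69 = 20q and q = 3.45.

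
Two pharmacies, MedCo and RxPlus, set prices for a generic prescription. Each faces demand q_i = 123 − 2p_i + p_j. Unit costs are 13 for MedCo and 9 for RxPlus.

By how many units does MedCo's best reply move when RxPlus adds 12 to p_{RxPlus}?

MedCo's profit: π = (p_{MedCo} − 13)(123 − 2p_{MedCo} + p_{RxPlus}).
∂π/∂p_{MedCo} = 149 − 4p_{MedCo} + p_{RxPlus} = 0 ⇒ p_{MedCo} = 37.25 + 0.25p_{RxPlus}.
The reaction-function slope is 0.25, so a 12-unit rise in p_{RxPlus} moves p_{MedCo} by 0.25 × 12 = 3. MedCo's best response rises — the actions are strategic complements.

3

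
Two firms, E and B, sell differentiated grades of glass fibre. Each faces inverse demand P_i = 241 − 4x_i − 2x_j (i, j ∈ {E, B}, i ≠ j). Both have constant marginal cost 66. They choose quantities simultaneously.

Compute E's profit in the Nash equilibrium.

1225

Firm E's profit: π = x_E(241 − 4x_E − 2x_B) − 66x_E.
∂π/∂x_E = 175 − 8x_E − 2x_B = 0 ⇒ x_E = 21.875 − 0.25x_B.
The game is symmetric, so in equilibrium x_B = x_E: the reaction function gives 1.25x_E = 21.875, hence x_E = 17.5.
P_E = 241 − 4·17.5 − 2·17.5 = 136.
Profit = (136 − 66)·17.5 = 1225.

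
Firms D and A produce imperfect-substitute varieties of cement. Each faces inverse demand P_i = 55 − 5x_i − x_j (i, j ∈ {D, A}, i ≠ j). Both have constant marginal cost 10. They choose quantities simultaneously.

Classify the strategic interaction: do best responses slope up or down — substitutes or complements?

Firm D's profit: π = x_D(55 − 5x_D − x_A) − 10x_D.
∂π/∂x_D = 45 − 10x_D − x_A = 0 ⇒ x_D = 4.5 − 0.1x_A.
The best-response slope dx_D/dx_A = −0.1 < 0: the reaction function is downward-sloping, so the choices are strategic substitutes.

strategic substitutes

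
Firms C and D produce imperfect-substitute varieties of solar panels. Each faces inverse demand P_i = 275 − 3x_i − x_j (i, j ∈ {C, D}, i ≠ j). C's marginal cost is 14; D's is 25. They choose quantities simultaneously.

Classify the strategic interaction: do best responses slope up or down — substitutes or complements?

Firm C's profit: π = x_C(275 − 3x_C − x_D) − 14x_C.
∂π/∂x_C = 261 − 6x_C − x_D = 0 ⇒ x_C = 43.5 − (1/6)x_D.
The best-response slope dx_C/dx_D = −1/6 < 0: the reaction function is downward-sloping, so the choices are strategic substitutes.

strategic substitutes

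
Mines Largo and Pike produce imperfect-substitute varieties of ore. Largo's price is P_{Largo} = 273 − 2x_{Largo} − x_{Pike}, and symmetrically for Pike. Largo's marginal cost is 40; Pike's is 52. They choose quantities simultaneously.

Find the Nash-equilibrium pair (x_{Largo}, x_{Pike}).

47.4, 43.4

Mine Largo's profit: π = x_{Largo}(273 − 2x_{Largo} − x_{Pike}) − 40x_{Largo}.
∂π/∂x_{Largo} = 233 − 4x_{Largo} − x_{Pike} = 0 ⇒ x_{Largo} = 58.25 − 0.25x_{Pike}.
Similarly x_{Pike} = 55.25 − 0.25x_{Largo}.
Plugging x_{Pike} into Largo's best response: x_{Largo} = 58.25 − 0.25(55.25 − 0.25x_{Largo}) ⇒ 0.9375x_{Largo} = 44.4375, so x_{Largo} = 47.4.
Then x_{Pike} = 55.25 − 0.25·47.4 = 43.4.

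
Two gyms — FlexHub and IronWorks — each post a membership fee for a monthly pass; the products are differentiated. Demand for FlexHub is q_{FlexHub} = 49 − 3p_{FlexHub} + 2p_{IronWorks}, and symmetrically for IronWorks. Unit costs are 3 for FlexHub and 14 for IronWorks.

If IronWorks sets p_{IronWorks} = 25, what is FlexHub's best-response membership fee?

FlexHub's profit: π = (p_{FlexHub} − 3)(49 − 3p_{FlexHub} + 2p_{IronWorks}).
∂π/∂p_{FlexHub} = 58 − 6p_{FlexHub} + 2p_{IronWorks} = 0 ⇒ p_{FlexHub} = 29/3 + (1/3)p_{IronWorks}.
At p_{IronWorks} = 25: p_{FlexHub} = 29/3 + (1/3)·25 = 18.

18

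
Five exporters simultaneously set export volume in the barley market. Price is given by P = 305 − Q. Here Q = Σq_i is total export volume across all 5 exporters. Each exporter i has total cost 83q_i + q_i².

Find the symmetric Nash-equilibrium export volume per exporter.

A representative exporter's profit is π_i = q_i(305 − Q) − 83q_i − q_i², with Q = q_i + Σ_{j≠i} q_j.
First-order condition: 222 − 4q_i − Σ_{j≠i} q_j = 0.
In a symmetric equilibrium every exporter chooses the same q, so Σ_{j≠i} q_j = 4q. The condition becomes 222 − 8q = 0, giving q = 222/8 = 27.75.

27.75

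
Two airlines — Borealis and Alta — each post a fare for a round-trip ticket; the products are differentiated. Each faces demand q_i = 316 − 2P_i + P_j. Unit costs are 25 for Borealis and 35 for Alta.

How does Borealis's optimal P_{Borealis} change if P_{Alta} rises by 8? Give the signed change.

2

Borealis's profit: π = (P_{Borealis} − 25)(316 − 2P_{Borealis} + P_{Alta}).
∂π/∂P_{Borealis} = 366 − 4P_{Borealis} + P_{Alta} = 0 ⇒ P_{Borealis} = 91.5 + 0.25P_{Alta}.
The reaction-function slope is 0.25, so an 8-unit rise in P_{Alta} moves P_{Borealis} by 0.25 × 8 = 2. Borealis's best response rises — the actions are strategic complements.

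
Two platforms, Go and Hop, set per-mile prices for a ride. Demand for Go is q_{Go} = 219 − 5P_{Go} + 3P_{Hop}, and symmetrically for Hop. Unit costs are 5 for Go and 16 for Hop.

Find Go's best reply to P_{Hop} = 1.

24.7

Go's profit: π = (P_{Go} − 5)(219 − 5P_{Go} + 3P_{Hop}).
∂π/∂P_{Go} = 244 − 10P_{Go} + 3P_{Hop} = 0 ⇒ P_{Go} = 24.4 + 0.3P_{Hop}.
At P_{Hop} = 1: P_{Go} = 24.4 + 0.3·1 = 24.7.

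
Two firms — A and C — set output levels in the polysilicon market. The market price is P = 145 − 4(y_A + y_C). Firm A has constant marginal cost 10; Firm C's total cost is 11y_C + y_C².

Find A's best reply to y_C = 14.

Firm A's profit: π = y_A(145 − 4(y_A + y_C)) − 10y_A.
∂π/∂y_A = 135 − 8y_A − 4y_C = 0, so y_A = 16.875 − 0.5y_C.
At y_C = 14: y_A = 16.875 − 0.5·14 = 9.875.

9.875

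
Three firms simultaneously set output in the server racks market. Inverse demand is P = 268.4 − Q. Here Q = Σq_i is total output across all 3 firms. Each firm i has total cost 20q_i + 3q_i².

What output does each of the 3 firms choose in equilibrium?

24.84

A representative firm's profit is π_i = q_i(268.4 − Q) − 20q_i − 3q_i², with Q = q_i + Σ_{j≠i} q_j.
First-order condition: 248.4 − 8q_i − Σ_{j≠i} q_j = 0.
With identical firms, set every q_j = q: then 248.4 − 8q − 2q = 0, i.e. q = 248.4/10 = 24.84.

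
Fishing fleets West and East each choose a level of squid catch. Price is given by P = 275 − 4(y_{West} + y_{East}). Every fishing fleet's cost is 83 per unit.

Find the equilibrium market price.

147

Fishing fleet West's profit: π = y_{West}(275 − 4(y_{West} + y_{East})) − 83y_{West}.
∂π/∂y_{West} = 192 − 8y_{West} − 4y_{East} = 0, so y_{West} = 24 − 0.5y_{East}.
The game is symmetric, so in equilibrium y_{East} = y_{West}: the reaction function gives 1.5y_{West} = 24, hence y_{West} = 16.
Equilibrium price: P = 275 − 4·32 = 147.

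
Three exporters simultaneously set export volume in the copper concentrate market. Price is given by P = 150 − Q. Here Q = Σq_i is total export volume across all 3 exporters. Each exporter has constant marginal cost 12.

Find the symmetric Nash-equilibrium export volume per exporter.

A representative exporter's profit is π_i = q_i(150 − Q) − 12q_i, with Q = q_i + Σ_{j≠i} q_j.
First-order condition: 138 − 2q_i − Σ_{j≠i} q_j = 0.
In a symmetric equilibrium every exporter chooses the same q, so Σ_{j≠i} q_j = 2q. The condition becomes 138 − 4q = 0, giving q = 138/4 = 34.5.

34.5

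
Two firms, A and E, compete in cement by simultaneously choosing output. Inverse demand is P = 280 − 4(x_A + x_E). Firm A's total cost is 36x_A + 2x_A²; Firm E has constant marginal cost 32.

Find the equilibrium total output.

37

Firm A's profit: π = x_A(280 − 4(x_A + x_E)) − 36x_A − 2x_A².
∂π/∂x_A = 244 − 12x_A − 4x_E = 0, so x_A = 61/3 − (1/3)x_E.
For E: ∂π/∂x_E = 248 − 8x_E − 4x_A = 0 ⇒ x_E = 31 − 0.5x_A.
Plugging x_E into A's best response: x_A = 61/3 − (1/3)(31 − 0.5x_A) ⇒ (5/6)x_A = 10, so x_A = 12.
Then x_E = 31 − 0.5·12 = 25.
Total output: 12 + 25 = 37.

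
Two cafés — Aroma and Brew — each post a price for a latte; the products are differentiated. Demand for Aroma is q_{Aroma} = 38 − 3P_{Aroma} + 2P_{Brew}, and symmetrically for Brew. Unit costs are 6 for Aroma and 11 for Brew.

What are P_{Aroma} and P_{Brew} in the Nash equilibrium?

14.9375, 16.8125

Aroma's profit: π = (P_{Aroma} − 6)(38 − 3P_{Aroma} + 2P_{Brew}).
∂π/∂P_{Aroma} = 56 − 6P_{Aroma} + 2P_{Brew} = 0 ⇒ P_{Aroma} = 28/3 + (1/3)P_{Brew}.
Similarly P_{Brew} = 71/6 + (1/3)P_{Aroma}.
Solving the two reaction functions simultaneously: (1 − (1/3)(1/3))P_{Aroma} = 28/3 + (1/3)·(71/6), so (8/9)P_{Aroma} = 239/18 and P_{Aroma} = 14.9375.
Then P_{Brew} = 71/6 + (1/3)·14.9375 = 16.8125.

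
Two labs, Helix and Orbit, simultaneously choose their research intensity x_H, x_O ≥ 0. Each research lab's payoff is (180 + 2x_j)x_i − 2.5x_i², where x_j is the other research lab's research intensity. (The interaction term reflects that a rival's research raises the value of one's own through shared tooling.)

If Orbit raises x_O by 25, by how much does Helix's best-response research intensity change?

10

Helix's payoff is (180 + 2x_O)x_H − 2.5x_H².
∂π/∂x_H = 180 + 2x_O − 5x_H = 0, so x_H = 36 + 0.4x_O.
The reaction-function slope is 0.4, so a 25-unit rise in x_O moves x_H by 0.4 × 25 = 10. Helix's best response rises — the actions are strategic complements.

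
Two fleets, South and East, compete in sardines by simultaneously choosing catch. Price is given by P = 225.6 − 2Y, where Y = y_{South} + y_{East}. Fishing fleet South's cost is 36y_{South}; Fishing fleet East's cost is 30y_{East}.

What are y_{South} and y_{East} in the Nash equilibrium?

Fishing fleet South's profit: π = y_{South}(225.6 − 2(y_{South} + y_{East})) − 36y_{South}.
∂π/∂y_{South} = 189.6 − 4y_{South} − 2y_{East} = 0, so y_{South} = 47.4 − 0.5y_{East}.
By the same steps for East: y_{East} = 48.9 − 0.5y_{South}.
Plugging y_{East} into South's best response: y_{South} = 47.4 − 0.5(48.9 − 0.5y_{South}) ⇒ 0.75y_{South} = 22.95, so y_{South} = 30.6.
Then y_{East} = 48.9 − 0.5·30.6 = 33.6.

30.6, 33.6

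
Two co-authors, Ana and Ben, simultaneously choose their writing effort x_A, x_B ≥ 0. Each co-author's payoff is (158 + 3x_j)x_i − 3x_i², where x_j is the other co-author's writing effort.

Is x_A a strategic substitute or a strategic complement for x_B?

Ana's payoff is (158 + 3x_B)x_A − 3x_A².
∂π/∂x_A = 158 + 3x_B − 6x_A = 0, so x_A = 79/3 + 0.5x_B.
The best-response slope dx_A/dx_B = 0.5 > 0: the reaction function is upward-sloping, so the choices are strategic complements.

strategic complements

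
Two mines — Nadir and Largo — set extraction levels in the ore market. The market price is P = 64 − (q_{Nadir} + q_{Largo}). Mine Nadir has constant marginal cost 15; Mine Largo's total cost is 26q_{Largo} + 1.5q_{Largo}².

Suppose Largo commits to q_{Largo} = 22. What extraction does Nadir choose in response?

Mine Nadir's profit: π = q_{Nadir}(64 − (q_{Nadir} + q_{Largo})) − 15q_{Nadir}.
∂π/∂q_{Nadir} = 49 − 2q_{Nadir} − q_{Largo} = 0, so q_{Nadir} = 24.5 − 0.5q_{Largo}.
At q_{Largo} = 22: q_{Nadir} = 24.5 − 0.5·22 = 13.5.

13.5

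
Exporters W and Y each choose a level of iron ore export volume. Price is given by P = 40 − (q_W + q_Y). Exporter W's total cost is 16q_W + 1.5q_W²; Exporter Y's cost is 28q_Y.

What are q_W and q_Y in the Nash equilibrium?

Exporter W's profit: π = q_W(40 − (q_W + q_Y)) − 16q_W − 1.5q_W².
∂π/∂q_W = 24 − 5q_W − q_Y = 0, so q_W = 4.8 − 0.2q_Y.
For Y: ∂π/∂q_Y = 12 − 2q_Y − q_W = 0 ⇒ q_Y = 6 − 0.5q_W.
Plugging q_Y into W's best response: q_W = 4.8 − 0.2(6 − 0.5q_W) ⇒ 0.9q_W = 3.6, so q_W = 4.
Then q_Y = 6 − 0.5·4 = 4.

4, 4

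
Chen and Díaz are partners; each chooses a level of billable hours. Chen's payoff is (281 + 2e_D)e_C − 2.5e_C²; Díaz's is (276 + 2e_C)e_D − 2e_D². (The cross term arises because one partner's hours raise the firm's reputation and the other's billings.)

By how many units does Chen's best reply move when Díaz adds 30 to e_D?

Expanding Chen's payoff: 281e_C + 2e_De_C − 2.5e_C².
∂π/∂e_C = 281 + 2e_D − 5e_C = 0, so e_C = 56.2 + 0.4e_D.
The reaction-function slope is 0.4, so a 30-unit rise in e_D moves e_C by 0.4 × 30 = 12. Chen's best response rises — the actions are strategic complements.

12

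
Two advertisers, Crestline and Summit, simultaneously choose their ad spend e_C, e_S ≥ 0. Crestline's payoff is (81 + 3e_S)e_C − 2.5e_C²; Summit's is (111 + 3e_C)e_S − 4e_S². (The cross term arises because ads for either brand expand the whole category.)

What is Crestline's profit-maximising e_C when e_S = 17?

26.4

Expanding Crestline's payoff: 81e_C + 3e_Se_C − 2.5e_C².
∂π/∂e_C = 81 + 3e_S − 5e_C = 0, so e_C = 16.2 + 0.6e_S.
At e_S = 17: e_C = 16.2 + 0.6·17 = 26.4.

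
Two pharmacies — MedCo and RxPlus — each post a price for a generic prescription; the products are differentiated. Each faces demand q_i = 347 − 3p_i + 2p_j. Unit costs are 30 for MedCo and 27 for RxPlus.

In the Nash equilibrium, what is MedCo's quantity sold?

236.0625

MedCo's profit: π = (p_{MedCo} − 30)(347 − 3p_{MedCo} + 2p_{RxPlus}).
∂π/∂p_{MedCo} = 437 − 6p_{MedCo} + 2p_{RxPlus} = 0 ⇒ p_{MedCo} = 437/6 + (1/3)p_{RxPlus}.
Similarly p_{RxPlus} = 214/3 + (1/3)p_{MedCo}.
Substituting the second reaction function into the first: p_{MedCo} = 437/6 + (1/3)(214/3 + (1/3)p_{MedCo}), which gives (8/9)p_{MedCo} = 1739/18 ⇒ p_{MedCo} = 108.6875.
Then p_{RxPlus} = 214/3 + (1/3)·108.6875 = 107.5625.
q_{MedCo} = 347 − 3·108.6875 + 2·107.5625 = 236.0625.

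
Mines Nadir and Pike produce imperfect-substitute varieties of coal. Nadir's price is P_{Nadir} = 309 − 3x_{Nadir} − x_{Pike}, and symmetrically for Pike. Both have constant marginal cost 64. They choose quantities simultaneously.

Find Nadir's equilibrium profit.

Mine Nadir's profit: π = x_{Nadir}(309 − 3x_{Nadir} − x_{Pike}) − 64x_{Nadir}.
∂π/∂x_{Nadir} = 245 − 6x_{Nadir} − x_{Pike} = 0 ⇒ x_{Nadir} = 245/6 − (1/6)x_{Pike}.
The game is symmetric, so in equilibrium x_{Pike} = x_{Nadir}: the reaction function gives (7/6)x_{Nadir} = 245/6, hence x_{Nadir} = 35.
P_{Nadir} = 309 − 3·35 − 35 = 169.
Profit = (169 − 64)·35 = 3675.

3675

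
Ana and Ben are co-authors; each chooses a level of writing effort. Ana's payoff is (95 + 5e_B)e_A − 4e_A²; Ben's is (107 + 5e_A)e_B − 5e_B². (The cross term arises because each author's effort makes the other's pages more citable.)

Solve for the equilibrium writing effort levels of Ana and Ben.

27, 24.2

Expanding Ana's payoff: 95e_A + 5e_Be_A − 4e_A².
∂π/∂e_A = 95 + 5e_B − 8e_A = 0, so e_A = 11.875 + 0.625e_B.
Likewise for Ben: e_B = 10.7 + 0.5e_A.
Solving the two reaction functions simultaneously: (1 − (0.625)(0.5))e_A = 11.875 + 0.625·10.7, so 0.6875e_A = 18.5625 and e_A = 27.
Then e_B = 10.7 + 0.5·27 = 24.2.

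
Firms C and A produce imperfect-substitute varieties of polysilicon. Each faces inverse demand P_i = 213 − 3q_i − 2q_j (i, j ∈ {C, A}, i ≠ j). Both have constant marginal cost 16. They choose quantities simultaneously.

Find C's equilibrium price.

Firm C's profit: π = q_C(213 − 3q_C − 2q_A) − 16q_C.
∂π/∂q_C = 197 − 6q_C − 2q_A = 0 ⇒ q_C = 197/6 − (1/3)q_A.
Setting q_C = q_A in the reaction function: q_C = 197/6 − (1/3)q_C, so q_C = (197/6) / (4/3) = 24.625.
P_C = 213 − 3·24.625 − 2·24.625 = 89.875.

89.875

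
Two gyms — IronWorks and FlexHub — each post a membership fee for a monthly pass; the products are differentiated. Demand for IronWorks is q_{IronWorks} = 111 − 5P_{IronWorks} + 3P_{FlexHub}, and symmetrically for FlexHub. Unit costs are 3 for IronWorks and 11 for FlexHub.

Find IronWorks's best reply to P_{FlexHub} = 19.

IronWorks's profit: π = (P_{IronWorks} − 3)(111 − 5P_{IronWorks} + 3P_{FlexHub}).
∂π/∂P_{IronWorks} = 126 − 10P_{IronWorks} + 3P_{FlexHub} = 0 ⇒ P_{IronWorks} = 12.6 + 0.3P_{FlexHub}.
At P_{FlexHub} = 19: P_{IronWorks} = 12.6 + 0.3·19 = 18.3.

18.3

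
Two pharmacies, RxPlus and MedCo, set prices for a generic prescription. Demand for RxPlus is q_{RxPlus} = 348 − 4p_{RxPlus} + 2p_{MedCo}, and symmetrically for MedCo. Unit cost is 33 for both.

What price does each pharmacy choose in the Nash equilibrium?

RxPlus's profit: π = (p_{RxPlus} − 33)(348 − 4p_{RxPlus} + 2p_{MedCo}).
∂π/∂p_{RxPlus} = 480 − 8p_{RxPlus} + 2p_{MedCo} = 0 ⇒ p_{RxPlus} = 60 + 0.25p_{MedCo}.
Setting p_{RxPlus} = p_{MedCo} in the reaction function: p_{RxPlus} = 60 + 0.25p_{RxPlus}, so p_{RxPlus} = 60 / 0.75 = 80.

80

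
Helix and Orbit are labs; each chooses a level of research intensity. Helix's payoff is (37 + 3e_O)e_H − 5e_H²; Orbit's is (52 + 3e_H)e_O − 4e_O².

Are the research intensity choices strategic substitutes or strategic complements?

Expanding Helix's payoff: 37e_H + 3e_Oe_H − 5e_H².
∂π/∂e_H = 37 + 3e_O − 10e_H = 0, so e_H = 3.7 + 0.3e_O.
The best-response slope de_H/de_O = 0.3 > 0: the reaction function is upward-sloping, so the choices are strategic complements.

strategic complements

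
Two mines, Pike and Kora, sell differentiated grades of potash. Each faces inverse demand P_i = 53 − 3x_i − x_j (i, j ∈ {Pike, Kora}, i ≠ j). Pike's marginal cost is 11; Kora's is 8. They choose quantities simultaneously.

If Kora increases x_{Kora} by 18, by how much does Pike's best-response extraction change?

Mine Pike's profit: π = x_{Pike}(53 − 3x_{Pike} − x_{Kora}) − 11x_{Pike}.
∂π/∂x_{Pike} = 42 − 6x_{Pike} − x_{Kora} = 0 ⇒ x_{Pike} = 7 − (1/6)x_{Kora}.
The reaction-function slope is −1/6, so an 18-unit rise in x_{Kora} moves x_{Pike} by −1/6 × 18 = −3. Pike's best response falls — the actions are strategic substitutes.

-3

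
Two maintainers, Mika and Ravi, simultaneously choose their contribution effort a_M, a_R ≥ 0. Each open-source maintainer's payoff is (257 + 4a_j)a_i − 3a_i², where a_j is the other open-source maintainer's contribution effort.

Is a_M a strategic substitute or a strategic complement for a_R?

Mika's payoff is (257 + 4a_R)a_M − 3a_M².
∂π/∂a_M = 257 + 4a_R − 6a_M = 0, so a_M = 257/6 + (2/3)a_R.
The best-response slope da_M/da_R = 2/3 > 0: the reaction function is upward-sloping, so the choices are strategic complements.

strategic complements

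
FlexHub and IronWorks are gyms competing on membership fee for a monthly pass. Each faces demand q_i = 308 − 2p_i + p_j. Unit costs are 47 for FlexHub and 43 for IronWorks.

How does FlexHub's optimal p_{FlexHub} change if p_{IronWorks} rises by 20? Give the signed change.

5

FlexHub's profit: π = (p_{FlexHub} − 47)(308 − 2p_{FlexHub} + p_{IronWorks}).
∂π/∂p_{FlexHub} = 402 − 4p_{FlexHub} + p_{IronWorks} = 0 ⇒ p_{FlexHub} = 100.5 + 0.25p_{IronWorks}.
The reaction-function slope is 0.25, so a 20-unit rise in p_{IronWorks} moves p_{FlexHub} by 0.25 × 20 = 5. FlexHub's best response rises — the actions are strategic complements.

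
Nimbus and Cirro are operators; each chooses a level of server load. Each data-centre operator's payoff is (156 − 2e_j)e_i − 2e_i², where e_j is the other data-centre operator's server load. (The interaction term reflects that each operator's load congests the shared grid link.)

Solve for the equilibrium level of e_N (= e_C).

Nimbus's payoff is (156 − 2e_C)e_N − 2e_N².
∂π/∂e_N = 156 − 2e_C − 4e_N = 0, so e_N = 39 − 0.5e_C.
By symmetry e_C = e_N; substituting into the reaction function, 1.5e_N = 39 and e_N = 26.

26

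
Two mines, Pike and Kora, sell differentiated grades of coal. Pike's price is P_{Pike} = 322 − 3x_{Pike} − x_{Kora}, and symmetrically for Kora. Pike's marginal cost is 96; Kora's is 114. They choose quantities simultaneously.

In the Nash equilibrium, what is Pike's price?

194.4

Mine Pike's profit: π = x_{Pike}(322 − 3x_{Pike} − x_{Kora}) − 96x_{Pike}.
∂π/∂x_{Pike} = 226 − 6x_{Pike} − x_{Kora} = 0 ⇒ x_{Pike} = 113/3 − (1/6)x_{Kora}.
Similarly x_{Kora} = 104/3 − (1/6)x_{Pike}.
Substituting the second reaction function into the first: x_{Pike} = 113/3 − (1/6)(104/3 − (1/6)x_{Pike}), which gives (35/36)x_{Pike} = 287/9 ⇒ x_{Pike} = 32.8.
Then x_{Kora} = 104/3 − (1/6)·32.8 = 29.2.
P_{Pike} = 322 − 3·32.8 − 29.2 = 194.4.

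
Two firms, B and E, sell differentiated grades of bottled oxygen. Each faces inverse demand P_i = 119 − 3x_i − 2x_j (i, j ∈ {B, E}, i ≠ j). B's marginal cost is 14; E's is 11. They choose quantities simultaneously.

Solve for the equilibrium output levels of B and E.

12.9375, 13.6875

Firm B's profit: π = x_B(119 − 3x_B − 2x_E) − 14x_B.
∂π/∂x_B = 105 − 6x_B − 2x_E = 0 ⇒ x_B = 17.5 − (1/3)x_E.
Similarly x_E = 18 − (1/3)x_B.
Plugging x_E into B's best response: x_B = 17.5 − (1/3)(18 − (1/3)x_B) ⇒ (8/9)x_B = 11.5, so x_B = 12.9375.
Then x_E = 18 − (1/3)·12.9375 = 13.6875.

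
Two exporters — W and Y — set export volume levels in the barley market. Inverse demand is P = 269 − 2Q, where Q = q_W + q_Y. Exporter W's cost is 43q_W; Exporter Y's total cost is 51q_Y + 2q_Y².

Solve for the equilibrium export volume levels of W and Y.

49, 15

Exporter W's profit: π = q_W(269 − 2(q_W + q_Y)) − 43q_W.
∂π/∂q_W = 226 − 4q_W − 2q_Y = 0, so q_W = 56.5 − 0.5q_Y.
For Y: ∂π/∂q_Y = 218 − 8q_Y − 2q_W = 0 ⇒ q_Y = 27.25 − 0.25q_W.
Substituting the second reaction function into the first: q_W = 56.5 − 0.5(27.25 − 0.25q_W), which gives 0.875q_W = 42.875 ⇒ q_W = 49.
Then q_Y = 27.25 − 0.25·49 = 15.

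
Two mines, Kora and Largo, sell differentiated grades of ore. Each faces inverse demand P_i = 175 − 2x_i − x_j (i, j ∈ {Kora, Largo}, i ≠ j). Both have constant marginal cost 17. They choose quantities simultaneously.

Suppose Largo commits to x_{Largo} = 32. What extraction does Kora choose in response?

Mine Kora's profit: π = x_{Kora}(175 − 2x_{Kora} − x_{Largo}) − 17x_{Kora}.
∂π/∂x_{Kora} = 158 − 4x_{Kora} − x_{Largo} = 0 ⇒ x_{Kora} = 39.5 − 0.25x_{Largo}.
At x_{Largo} = 32: x_{Kora} = 39.5 − 0.25·32 = 31.5.

31.5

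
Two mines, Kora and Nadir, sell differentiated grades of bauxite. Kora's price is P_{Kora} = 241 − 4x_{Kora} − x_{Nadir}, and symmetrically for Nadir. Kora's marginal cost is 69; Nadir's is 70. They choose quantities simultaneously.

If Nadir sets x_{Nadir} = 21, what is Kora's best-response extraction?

18.875

Mine Kora's profit: π = x_{Kora}(241 − 4x_{Kora} − x_{Nadir}) − 69x_{Kora}.
∂π/∂x_{Kora} = 172 − 8x_{Kora} − x_{Nadir} = 0 ⇒ x_{Kora} = 21.5 − 0.125x_{Nadir}.
At x_{Nadir} = 21: x_{Kora} = 21.5 − 0.125·21 = 18.875.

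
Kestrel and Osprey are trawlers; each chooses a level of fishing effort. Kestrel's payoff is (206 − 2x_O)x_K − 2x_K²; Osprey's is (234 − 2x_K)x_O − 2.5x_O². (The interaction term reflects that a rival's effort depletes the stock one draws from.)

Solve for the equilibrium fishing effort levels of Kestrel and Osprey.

Expanding Kestrel's payoff: 206x_K − 2x_Ox_K − 2x_K².
∂π/∂x_K = 206 − 2x_O − 4x_K = 0, so x_K = 51.5 − 0.5x_O.
Likewise for Osprey: x_O = 46.8 − 0.4x_K.
Plugging x_O into Kestrel's best response: x_K = 51.5 − 0.5(46.8 − 0.4x_K) ⇒ 0.8x_K = 28.1, so x_K = 35.125.
Then x_O = 46.8 − 0.4·35.125 = 32.75.

35.125, 32.75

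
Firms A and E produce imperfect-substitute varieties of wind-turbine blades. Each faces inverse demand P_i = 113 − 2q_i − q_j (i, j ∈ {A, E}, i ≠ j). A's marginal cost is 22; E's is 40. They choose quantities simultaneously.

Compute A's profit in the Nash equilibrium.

752.72

Firm A's profit: π = q_A(113 − 2q_A − q_E) − 22q_A.
∂π/∂q_A = 91 − 4q_A − q_E = 0 ⇒ q_A = 22.75 − 0.25q_E.
Similarly q_E = 18.25 − 0.25q_A.
Plugging q_E into A's best response: q_A = 22.75 − 0.25(18.25 − 0.25q_A) ⇒ 0.9375q_A = 18.1875, so q_A = 19.4.
Then q_E = 18.25 − 0.25·19.4 = 13.4.
P_A = 113 − 2·19.4 − 13.4 = 60.8.
Profit = (60.8 − 22)·19.4 = 752.72.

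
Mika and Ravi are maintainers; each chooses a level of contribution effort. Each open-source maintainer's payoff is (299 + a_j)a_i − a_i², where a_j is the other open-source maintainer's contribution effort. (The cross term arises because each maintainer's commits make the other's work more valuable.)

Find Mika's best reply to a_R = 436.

Mika's payoff is (299 + a_R)a_M − a_M².
∂π/∂a_M = 299 + a_R − 2a_M = 0, so a_M = 149.5 + 0.5a_R.
At a_R = 436: a_M = 149.5 + 0.5·436 = 367.5.

367.5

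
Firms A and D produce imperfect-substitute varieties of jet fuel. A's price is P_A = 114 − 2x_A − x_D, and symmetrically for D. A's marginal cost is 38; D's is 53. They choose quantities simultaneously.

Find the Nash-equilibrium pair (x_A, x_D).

Firm A's profit: π = x_A(114 − 2x_A − x_D) − 38x_A.
∂π/∂x_A = 76 − 4x_A − x_D = 0 ⇒ x_A = 19 − 0.25x_D.
Similarly x_D = 15.25 − 0.25x_A.
Substituting the second reaction function into the first: x_A = 19 − 0.25(15.25 − 0.25x_A), which gives 0.9375x_A = 15.1875 ⇒ x_A = 16.2.
Then x_D = 15.25 − 0.25·16.2 = 11.2.

16.2, 11.2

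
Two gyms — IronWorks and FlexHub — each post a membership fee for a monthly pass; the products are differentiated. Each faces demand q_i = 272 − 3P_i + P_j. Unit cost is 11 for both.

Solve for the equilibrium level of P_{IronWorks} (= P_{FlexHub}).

61

IronWorks's profit: π = (P_{IronWorks} − 11)(272 − 3P_{IronWorks} + P_{FlexHub}).
∂π/∂P_{IronWorks} = 305 − 6P_{IronWorks} + P_{FlexHub} = 0 ⇒ P_{IronWorks} = 305/6 + (1/6)P_{FlexHub}.
By symmetry P_{FlexHub} = P_{IronWorks}; substituting into the reaction function, (5/6)P_{IronWorks} = 305/6 and P_{IronWorks} = 61.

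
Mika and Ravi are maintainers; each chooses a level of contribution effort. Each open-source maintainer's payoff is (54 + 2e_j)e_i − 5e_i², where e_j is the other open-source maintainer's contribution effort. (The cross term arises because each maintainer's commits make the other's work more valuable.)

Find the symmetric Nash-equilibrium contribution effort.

Mika's payoff is (54 + 2e_R)e_M − 5e_M².
∂π/∂e_M = 54 + 2e_R − 10e_M = 0, so e_M = 5.4 + 0.2e_R.
By symmetry e_R = e_M; substituting into the reaction function, 0.8e_M = 5.4 and e_M = 6.75.

6.75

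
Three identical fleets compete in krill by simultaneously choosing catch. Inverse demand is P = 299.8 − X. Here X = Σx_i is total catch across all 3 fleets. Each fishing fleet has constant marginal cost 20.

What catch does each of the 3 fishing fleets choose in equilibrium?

A representative fishing fleet's profit is π_i = x_i(299.8 − X) − 20x_i, with X = x_i + Σ_{j≠i} x_j.
First-order condition: 279.8 − 2x_i − Σ_{j≠i} x_j = 0.
Imposing symmetry (x_j = x for all j) turns Σ_{j≠i} x_j into 2x, so 279.8 = 4x and x = 69.95.

69.95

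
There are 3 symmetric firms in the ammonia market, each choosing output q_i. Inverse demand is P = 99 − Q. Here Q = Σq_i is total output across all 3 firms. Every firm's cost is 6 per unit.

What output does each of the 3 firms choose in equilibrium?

23.25

A representative firm's profit is π_i = q_i(99 − Q) − 6q_i, with Q = q_i + Σ_{j≠i} q_j.
First-order condition: 93 − 2q_i − Σ_{j≠i} q_j = 0.
With identical firms, set every q_j = q: then 93 − 2q − 2q = 0, i.e. q = 93/4 = 23.25.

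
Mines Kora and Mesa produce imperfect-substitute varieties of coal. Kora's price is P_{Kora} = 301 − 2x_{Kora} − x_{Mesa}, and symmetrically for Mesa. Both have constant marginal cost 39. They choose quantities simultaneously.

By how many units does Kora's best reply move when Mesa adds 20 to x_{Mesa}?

Mine Kora's profit: π = x_{Kora}(301 − 2x_{Kora} − x_{Mesa}) − 39x_{Kora}.
∂π/∂x_{Kora} = 262 − 4x_{Kora} − x_{Mesa} = 0 ⇒ x_{Kora} = 65.5 − 0.25x_{Mesa}.
The reaction-function slope is −0.25, so a 20-unit rise in x_{Mesa} moves x_{Kora} by −0.25 × 20 = −5. Kora's best response falls — the actions are strategic substitutes.

-5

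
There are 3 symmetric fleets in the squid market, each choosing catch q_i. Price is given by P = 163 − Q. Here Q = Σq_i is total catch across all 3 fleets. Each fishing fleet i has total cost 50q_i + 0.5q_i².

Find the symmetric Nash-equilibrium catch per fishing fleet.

A representative fishing fleet's profit is π_i = q_i(163 − Q) − 50q_i − 0.5q_i², with Q = q_i + Σ_{j≠i} q_j.
First-order condition: 113 − 3q_i − Σ_{j≠i} q_j = 0.
In a symmetric equilibrium every fishing fleet chooses the same q, so Σ_{j≠i} q_j = 2q. The condition becomes 113 − 5q = 0, giving q = 113/5 = 22.6.

22.6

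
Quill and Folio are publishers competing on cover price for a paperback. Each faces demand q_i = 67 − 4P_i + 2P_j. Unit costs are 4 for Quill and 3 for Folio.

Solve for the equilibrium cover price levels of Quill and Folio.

13.7, 13.3

Quill's profit: π = (P_{Quill} − 4)(67 − 4P_{Quill} + 2P_{Folio}).
∂π/∂P_{Quill} = 83 − 8P_{Quill} + 2P_{Folio} = 0 ⇒ P_{Quill} = 10.375 + 0.25P_{Folio}.
Similarly P_{Folio} = 9.875 + 0.25P_{Quill}.
Substituting the second reaction function into the first: P_{Quill} = 10.375 + 0.25(9.875 + 0.25P_{Quill}), which gives 0.9375P_{Quill} = 411/32 ⇒ P_{Quill} = 13.7.
Then P_{Folio} = 9.875 + 0.25·13.7 = 13.3.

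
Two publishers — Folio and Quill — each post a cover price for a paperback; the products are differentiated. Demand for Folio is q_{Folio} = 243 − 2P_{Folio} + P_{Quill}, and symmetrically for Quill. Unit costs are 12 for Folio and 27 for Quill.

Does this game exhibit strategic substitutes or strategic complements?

Folio's profit: π = (P_{Folio} − 12)(243 − 2P_{Folio} + P_{Quill}).
∂π/∂P_{Folio} = 267 − 4P_{Folio} + P_{Quill} = 0 ⇒ P_{Folio} = 66.75 + 0.25P_{Quill}.
The best-response slope dP_{Folio}/dP_{Quill} = 0.25 > 0: the reaction function is upward-sloping, so the choices are strategic complements.

strategic complements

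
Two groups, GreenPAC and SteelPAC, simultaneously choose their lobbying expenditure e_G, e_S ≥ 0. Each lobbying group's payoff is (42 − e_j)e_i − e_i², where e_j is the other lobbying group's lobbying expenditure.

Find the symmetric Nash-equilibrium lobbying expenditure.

14

GreenPAC's payoff is (42 − e_S)e_G − e_G².
∂π/∂e_G = 42 − e_S − 2e_G = 0, so e_G = 21 − 0.5e_S.
By symmetry e_S = e_G; substituting into the reaction function, 1.5e_G = 21 and e_G = 14.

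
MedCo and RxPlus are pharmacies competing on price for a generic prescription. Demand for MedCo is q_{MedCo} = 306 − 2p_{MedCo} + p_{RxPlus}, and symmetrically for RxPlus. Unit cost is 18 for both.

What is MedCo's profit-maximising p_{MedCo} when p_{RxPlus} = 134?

MedCo's profit: π = (p_{MedCo} − 18)(306 − 2p_{MedCo} + p_{RxPlus}).
∂π/∂p_{MedCo} = 342 − 4p_{MedCo} + p_{RxPlus} = 0 ⇒ p_{MedCo} = 85.5 + 0.25p_{RxPlus}.
At p_{RxPlus} = 134: p_{MedCo} = 85.5 + 0.25·134 = 119.

119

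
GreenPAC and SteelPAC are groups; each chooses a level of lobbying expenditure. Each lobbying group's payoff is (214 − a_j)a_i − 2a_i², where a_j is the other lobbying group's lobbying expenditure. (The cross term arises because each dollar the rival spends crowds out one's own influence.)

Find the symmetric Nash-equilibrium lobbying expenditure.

42.8

GreenPAC's payoff is (214 − a_S)a_G − 2a_G².
∂π/∂a_G = 214 − a_S − 4a_G = 0, so a_G = 53.5 − 0.25a_S.
Setting a_G = a_S in the reaction function: a_G = 53.5 − 0.25a_G, so a_G = 53.5 / 1.25 = 42.8.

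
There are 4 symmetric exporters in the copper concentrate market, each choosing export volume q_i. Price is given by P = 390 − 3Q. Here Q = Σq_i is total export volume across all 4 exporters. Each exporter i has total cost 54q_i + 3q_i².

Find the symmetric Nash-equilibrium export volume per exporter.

A representative exporter's profit is π_i = q_i(390 − 3Q) − 54q_i − 3q_i², with Q = q_i + Σ_{j≠i} q_j.
First-order condition: 336 − 12q_i − 3Σ_{j≠i} q_j = 0.
With identical exporters, set every q_j = q: then 336 − 12q − 9q = 0, i.e. q = 336/21 = 16.

16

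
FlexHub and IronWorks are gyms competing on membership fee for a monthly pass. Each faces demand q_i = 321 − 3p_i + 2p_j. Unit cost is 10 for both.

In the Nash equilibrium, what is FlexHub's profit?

FlexHub's profit: π = (p_{FlexHub} − 10)(321 − 3p_{FlexHub} + 2p_{IronWorks}).
∂π/∂p_{FlexHub} = 351 − 6p_{FlexHub} + 2p_{IronWorks} = 0 ⇒ p_{FlexHub} = 58.5 + (1/3)p_{IronWorks}.
By symmetry p_{IronWorks} = p_{FlexHub}; substituting into the reaction function, (2/3)p_{FlexHub} = 58.5 and p_{FlexHub} = 87.75.
q_{FlexHub} = 321 − 3·87.75 + 2·87.75 = 233.25.
Profit = (87.75 − 10)·233.25 = 18135.1875.

18135.1875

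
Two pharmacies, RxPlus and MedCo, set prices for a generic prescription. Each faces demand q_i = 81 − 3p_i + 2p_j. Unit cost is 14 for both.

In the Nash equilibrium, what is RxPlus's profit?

RxPlus's profit: π = (p_{RxPlus} − 14)(81 − 3p_{RxPlus} + 2p_{MedCo}).
∂π/∂p_{RxPlus} = 123 − 6p_{RxPlus} + 2p_{MedCo} = 0 ⇒ p_{RxPlus} = 20.5 + (1/3)p_{MedCo}.
Setting p_{RxPlus} = p_{MedCo} in the reaction function: p_{RxPlus} = 20.5 + (1/3)p_{RxPlus}, so p_{RxPlus} = 20.5 / (2/3) = 30.75.
q_{RxPlus} = 81 − 3·30.75 + 2·30.75 = 50.25.
Profit = (30.75 − 14)·50.25 = 841.6875.

841.6875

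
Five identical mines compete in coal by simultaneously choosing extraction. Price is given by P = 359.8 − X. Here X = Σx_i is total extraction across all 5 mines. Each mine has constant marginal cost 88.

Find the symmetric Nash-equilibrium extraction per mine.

45.3

A representative mine's profit is π_i = x_i(359.8 − X) − 88x_i, with X = x_i + Σ_{j≠i} x_j.
First-order condition: 271.8 − 2x_i − Σ_{j≠i} x_j = 0.
With identical mines, set every x_j = x: then 271.8 − 2x − 4x = 0, i.e. x = 271.8/6 = 45.3.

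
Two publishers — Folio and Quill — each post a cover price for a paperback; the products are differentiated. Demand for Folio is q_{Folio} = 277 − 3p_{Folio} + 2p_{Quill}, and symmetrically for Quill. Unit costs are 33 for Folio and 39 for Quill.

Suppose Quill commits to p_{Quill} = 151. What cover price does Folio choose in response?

Folio's profit: π = (p_{Folio} − 33)(277 − 3p_{Folio} + 2p_{Quill}).
∂π/∂p_{Folio} = 376 − 6p_{Folio} + 2p_{Quill} = 0 ⇒ p_{Folio} = 188/3 + (1/3)p_{Quill}.
At p_{Quill} = 151: p_{Folio} = 188/3 + (1/3)·151 = 113.

113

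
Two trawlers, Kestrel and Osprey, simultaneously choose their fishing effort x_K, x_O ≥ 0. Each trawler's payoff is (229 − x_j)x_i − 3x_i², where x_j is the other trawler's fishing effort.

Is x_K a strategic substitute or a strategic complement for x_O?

Kestrel's payoff is (229 − x_O)x_K − 3x_K².
∂π/∂x_K = 229 − x_O − 6x_K = 0, so x_K = 229/6 − (1/6)x_O.
The best-response slope dx_K/dx_O = −1/6 < 0: the reaction function is downward-sloping, so the choices are strategic substitutes.

strategic substitutes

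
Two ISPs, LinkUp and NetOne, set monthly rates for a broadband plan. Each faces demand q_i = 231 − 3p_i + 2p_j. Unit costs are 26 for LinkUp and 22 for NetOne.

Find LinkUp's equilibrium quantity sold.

151.5

LinkUp's profit: π = (p_{LinkUp} − 26)(231 − 3p_{LinkUp} + 2p_{NetOne}).
∂π/∂p_{LinkUp} = 309 − 6p_{LinkUp} + 2p_{NetOne} = 0 ⇒ p_{LinkUp} = 51.5 + (1/3)p_{NetOne}.
Similarly p_{NetOne} = 49.5 + (1/3)p_{LinkUp}.
Plugging p_{NetOne} into LinkUp's best response: p_{LinkUp} = 51.5 + (1/3)(49.5 + (1/3)p_{LinkUp}) ⇒ (8/9)p_{LinkUp} = 68, so p_{LinkUp} = 76.5.
Then p_{NetOne} = 49.5 + (1/3)·76.5 = 75.
q_{LinkUp} = 231 − 3·76.5 + 2·75 = 151.5.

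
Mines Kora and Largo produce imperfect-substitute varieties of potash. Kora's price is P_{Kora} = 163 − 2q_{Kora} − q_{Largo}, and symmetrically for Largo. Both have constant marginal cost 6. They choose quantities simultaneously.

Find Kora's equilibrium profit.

Mine Kora's profit: π = q_{Kora}(163 − 2q_{Kora} − q_{Largo}) − 6q_{Kora}.
∂π/∂q_{Kora} = 157 − 4q_{Kora} − q_{Largo} = 0 ⇒ q_{Kora} = 39.25 − 0.25q_{Largo}.
The game is symmetric, so in equilibrium q_{Largo} = q_{Kora}: the reaction function gives 1.25q_{Kora} = 39.25, hence q_{Kora} = 31.4.
P_{Kora} = 163 − 2·31.4 − 31.4 = 68.8.
Profit = (68.8 − 6)·31.4 = 1971.92.

1971.92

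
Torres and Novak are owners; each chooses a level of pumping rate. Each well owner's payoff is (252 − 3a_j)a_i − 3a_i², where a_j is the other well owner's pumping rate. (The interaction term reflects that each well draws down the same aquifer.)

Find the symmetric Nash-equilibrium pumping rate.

Torres's payoff is (252 − 3a_N)a_T − 3a_T².
∂π/∂a_T = 252 − 3a_N − 6a_T = 0, so a_T = 42 − 0.5a_N.
The game is symmetric, so in equilibrium a_N = a_T: the reaction function gives 1.5a_T = 42, hence a_T = 28.

28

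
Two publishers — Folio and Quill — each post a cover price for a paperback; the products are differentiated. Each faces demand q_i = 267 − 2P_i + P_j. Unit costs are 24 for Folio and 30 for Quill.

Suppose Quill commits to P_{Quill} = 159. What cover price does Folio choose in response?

Folio's profit: π = (P_{Folio} − 24)(267 − 2P_{Folio} + P_{Quill}).
∂π/∂P_{Folio} = 315 − 4P_{Folio} + P_{Quill} = 0 ⇒ P_{Folio} = 78.75 + 0.25P_{Quill}.
At P_{Quill} = 159: P_{Folio} = 78.75 + 0.25·159 = 118.5.

118.5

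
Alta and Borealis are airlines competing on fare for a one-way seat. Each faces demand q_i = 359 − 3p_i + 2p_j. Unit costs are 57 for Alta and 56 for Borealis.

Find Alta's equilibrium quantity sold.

Alta's profit: π = (p_{Alta} − 57)(359 − 3p_{Alta} + 2p_{Borealis}).
∂π/∂p_{Alta} = 530 − 6p_{Alta} + 2p_{Borealis} = 0 ⇒ p_{Alta} = 265/3 + (1/3)p_{Borealis}.
Similarly p_{Borealis} = 527/6 + (1/3)p_{Alta}.
Solving the two reaction functions simultaneously: (1 − (1/3)(1/3))p_{Alta} = 265/3 + (1/3)·(527/6), so (8/9)p_{Alta} = 2117/18 and p_{Alta} = 132.3125.
Then p_{Borealis} = 527/6 + (1/3)·132.3125 = 131.9375.
q_{Alta} = 359 − 3·132.3125 + 2·131.9375 = 225.9375.

225.9375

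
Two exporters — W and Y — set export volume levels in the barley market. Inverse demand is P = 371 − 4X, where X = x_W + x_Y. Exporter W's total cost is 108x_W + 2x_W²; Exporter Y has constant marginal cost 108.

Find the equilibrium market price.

213.2

Exporter W's profit: π = x_W(371 − 4(x_W + x_Y)) − 108x_W − 2x_W².
∂π/∂x_W = 263 − 12x_W − 4x_Y = 0, so x_W = 263/12 − (1/3)x_Y.
For Y: ∂π/∂x_Y = 263 − 8x_Y − 4x_W = 0 ⇒ x_Y = 32.875 − 0.5x_W.
Plugging x_Y into W's best response: x_W = 263/12 − (1/3)(32.875 − 0.5x_W) ⇒ (5/6)x_W = 263/24, so x_W = 13.15.
Then x_Y = 32.875 − 0.5·13.15 = 26.3.
Equilibrium price: P = 371 − 4·39.45 = 213.2.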